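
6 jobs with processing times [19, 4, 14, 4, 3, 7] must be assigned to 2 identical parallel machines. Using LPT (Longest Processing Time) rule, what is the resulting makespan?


Sort jobs in decreasing order (LPT): [19, 14, 7, 4, 4, 3]
Assign each job to the least loaded machine:
  Machine 1: jobs [19, 4, 3], load = 26
  Machine 2: jobs [14, 7, 4], load = 25
Makespan = max load = 26

26


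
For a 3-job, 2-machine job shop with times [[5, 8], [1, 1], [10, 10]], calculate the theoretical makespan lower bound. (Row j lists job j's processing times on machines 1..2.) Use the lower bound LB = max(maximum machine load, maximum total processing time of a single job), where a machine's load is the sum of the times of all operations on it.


Machine loads:
  Machine 1: 5 + 1 + 10 = 16
  Machine 2: 8 + 1 + 10 = 19
Max machine load = 19
Job totals:
  Job 1: 13
  Job 2: 2
  Job 3: 20
Max job total = 20
Lower bound = max(19, 20) = 20

20


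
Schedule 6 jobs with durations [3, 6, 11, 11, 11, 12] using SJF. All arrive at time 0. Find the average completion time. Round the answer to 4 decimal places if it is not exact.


SJF order (ascending): [3, 6, 11, 11, 11, 12]
Completion times:
  Job 1: burst=3, C=3
  Job 2: burst=6, C=9
  Job 3: burst=11, C=20
  Job 4: burst=11, C=31
  Job 5: burst=11, C=42
  Job 6: burst=12, C=54
Average completion = 159/6 = 26.5

26.5


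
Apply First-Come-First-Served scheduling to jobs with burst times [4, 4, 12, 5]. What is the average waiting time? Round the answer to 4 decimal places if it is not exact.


FCFS order (as given): [4, 4, 12, 5]
Waiting times:
  Job 1: wait = 0
  Job 2: wait = 4
  Job 3: wait = 8
  Job 4: wait = 20
Sum of waiting times = 32
Average waiting time = 32/4 = 8.0

8.0


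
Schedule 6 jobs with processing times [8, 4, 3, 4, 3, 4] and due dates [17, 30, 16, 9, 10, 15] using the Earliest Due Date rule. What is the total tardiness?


Sort by due date (EDD order): [(4, 9), (3, 10), (4, 15), (3, 16), (8, 17), (4, 30)]
Compute completion times and tardiness:
  Job 1: p=4, d=9, C=4, tardiness=max(0,4-9)=0
  Job 2: p=3, d=10, C=7, tardiness=max(0,7-10)=0
  Job 3: p=4, d=15, C=11, tardiness=max(0,11-15)=0
  Job 4: p=3, d=16, C=14, tardiness=max(0,14-16)=0
  Job 5: p=8, d=17, C=22, tardiness=max(0,22-17)=5
  Job 6: p=4, d=30, C=26, tardiness=max(0,26-30)=0
Total tardiness = 5

5


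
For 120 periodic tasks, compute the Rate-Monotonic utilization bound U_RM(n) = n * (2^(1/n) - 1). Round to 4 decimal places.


Compute 2^(1/120) = 1.0057929411
Subtract 1: 1.0057929411 - 1 = 0.0057929411
Multiply by n: 120 * 0.0057929411 = 0.6951529320
Round to 4 dp: 0.6952

0.6952


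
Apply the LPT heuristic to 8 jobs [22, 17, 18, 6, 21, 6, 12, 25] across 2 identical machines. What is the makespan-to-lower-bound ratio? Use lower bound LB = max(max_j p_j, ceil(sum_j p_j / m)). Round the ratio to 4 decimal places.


LPT order: [25, 22, 21, 18, 17, 12, 6, 6]
Machine loads after assignment: [66, 61]
LPT makespan = 66
Lower bound = max(max_job, ceil(total/2)) = max(25, 64) = 64
Ratio = 66 / 64 = 1.0313

1.0313


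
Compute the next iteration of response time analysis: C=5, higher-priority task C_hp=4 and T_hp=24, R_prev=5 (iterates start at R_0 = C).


R_next = C + ceil(R_prev / T_hp) * C_hp
ceil(5 / 24) = ceil(0.2083) = 1
Interference = 1 * 4 = 4
R_next = 5 + 4 = 9

9


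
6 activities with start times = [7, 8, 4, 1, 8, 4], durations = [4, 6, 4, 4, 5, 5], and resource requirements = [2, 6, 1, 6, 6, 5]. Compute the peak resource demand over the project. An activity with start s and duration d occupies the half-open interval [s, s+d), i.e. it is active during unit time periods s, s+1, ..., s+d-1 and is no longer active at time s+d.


Each activity i is active on [start_i, start_i + duration_i).
Compute total resource usage per time slot:
  t=0: active resources = [], total = 0
  t=1: active resources = [6], total = 6
  t=2: active resources = [6], total = 6
  t=3: active resources = [6], total = 6
  t=4: active resources = [1, 6, 5], total = 12
  t=5: active resources = [1, 5], total = 6
  t=6: active resources = [1, 5], total = 6
  t=7: active resources = [2, 1, 5], total = 8
  t=8: active resources = [2, 6, 6, 5], total = 19
  t=9: active resources = [2, 6, 6], total = 14
  t=10: active resources = [2, 6, 6], total = 14
  t=11: active resources = [6, 6], total = 12
  t=12: active resources = [6, 6], total = 12
  t=13: active resources = [6], total = 6
Peak resource demand = 19

19


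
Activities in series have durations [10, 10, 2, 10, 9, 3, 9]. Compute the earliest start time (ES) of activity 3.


Activity 3 starts after activities 1 through 2 complete.
Predecessor durations: [10, 10]
ES = 10 + 10 = 20

20


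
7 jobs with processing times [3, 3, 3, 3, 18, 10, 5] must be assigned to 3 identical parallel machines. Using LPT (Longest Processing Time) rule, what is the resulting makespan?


Sort jobs in decreasing order (LPT): [18, 10, 5, 3, 3, 3, 3]
Assign each job to the least loaded machine:
  Machine 1: jobs [18], load = 18
  Machine 2: jobs [10, 3], load = 13
  Machine 3: jobs [5, 3, 3, 3], load = 14
Makespan = max load = 18

18


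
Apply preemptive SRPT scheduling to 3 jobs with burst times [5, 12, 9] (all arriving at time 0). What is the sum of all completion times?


Since all jobs arrive at t=0, SRPT equals SPT ordering.
SPT order: [5, 9, 12]
Completion times:
  Job 1: p=5, C=5
  Job 2: p=9, C=14
  Job 3: p=12, C=26
Total completion time = 5 + 14 + 26 = 45

45


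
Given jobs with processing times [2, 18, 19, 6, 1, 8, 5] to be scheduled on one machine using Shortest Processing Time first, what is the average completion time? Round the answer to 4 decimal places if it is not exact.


Sort jobs by processing time (SPT order): [1, 2, 5, 6, 8, 18, 19]
Compute completion times sequentially:
  Job 1: processing = 1, completes at 1
  Job 2: processing = 2, completes at 3
  Job 3: processing = 5, completes at 8
  Job 4: processing = 6, completes at 14
  Job 5: processing = 8, completes at 22
  Job 6: processing = 18, completes at 40
  Job 7: processing = 19, completes at 59
Sum of completion times = 147
Average completion time = 147/7 = 21.0

21.0


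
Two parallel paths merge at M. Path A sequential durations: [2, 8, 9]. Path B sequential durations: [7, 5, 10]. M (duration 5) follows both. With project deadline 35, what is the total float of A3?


Forward pass: ES(A3) = sum of predecessors on chain A = 10
EF = ES + duration = 10 + 9 = 19
Backward pass: LF(M) = deadline = 35; LS(M) = 35 - 5 = 30
LF(A3) = LS(M) - sum(successors on chain A) = 30 - 0 = 30
LS = LF - duration = 30 - 9 = 21
Total float = LS - ES = 21 - 10 = 11

11


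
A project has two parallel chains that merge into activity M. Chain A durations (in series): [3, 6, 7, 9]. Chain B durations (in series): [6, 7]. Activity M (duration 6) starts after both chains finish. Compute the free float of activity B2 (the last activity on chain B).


ES(B2) = sum of predecessors on chain B = 6
EF(B2) = ES + duration = 6 + 7 = 13
Successor of B2 is M. ES(M) = max(sum(A), sum(B)) = max(25, 13) = 25
Free float = ES(successor) - EF(current) = 25 - 13 = 12

12


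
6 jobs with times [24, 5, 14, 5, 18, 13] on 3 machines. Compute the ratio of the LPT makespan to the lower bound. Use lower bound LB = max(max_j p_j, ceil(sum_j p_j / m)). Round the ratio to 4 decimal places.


LPT order: [24, 18, 14, 13, 5, 5]
Machine loads after assignment: [24, 28, 27]
LPT makespan = 28
Lower bound = max(max_job, ceil(total/3)) = max(24, 27) = 27
Ratio = 28 / 27 = 1.037

1.037


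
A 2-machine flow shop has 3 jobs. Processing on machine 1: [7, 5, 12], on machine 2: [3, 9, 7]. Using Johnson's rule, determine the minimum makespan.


Apply Johnson's rule:
  Group 1 (a <= b): [(2, 5, 9)]
  Group 2 (a > b): [(3, 12, 7), (1, 7, 3)]
Optimal job order: [2, 3, 1]
Schedule:
  Job 2: M1 done at 5, M2 done at 14
  Job 3: M1 done at 17, M2 done at 24
  Job 1: M1 done at 24, M2 done at 27
Makespan = 27

27


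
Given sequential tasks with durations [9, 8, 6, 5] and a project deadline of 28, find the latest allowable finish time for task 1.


LF(activity 1) = deadline - sum of successor durations
Successors: activities 2 through 4 with durations [8, 6, 5]
Sum of successor durations = 19
LF = 28 - 19 = 9

9


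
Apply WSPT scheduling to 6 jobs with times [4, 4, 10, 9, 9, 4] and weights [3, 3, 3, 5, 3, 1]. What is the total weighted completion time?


Compute p/w ratios and sort ascending (WSPT): [(4, 3), (4, 3), (9, 5), (9, 3), (10, 3), (4, 1)]
Compute weighted completion times:
  Job (p=4,w=3): C=4, w*C=3*4=12
  Job (p=4,w=3): C=8, w*C=3*8=24
  Job (p=9,w=5): C=17, w*C=5*17=85
  Job (p=9,w=3): C=26, w*C=3*26=78
  Job (p=10,w=3): C=36, w*C=3*36=108
  Job (p=4,w=1): C=40, w*C=1*40=40
Total weighted completion time = 347

347


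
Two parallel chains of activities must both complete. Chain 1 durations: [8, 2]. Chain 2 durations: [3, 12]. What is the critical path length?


Path A total = 8 + 2 = 10
Path B total = 3 + 12 = 15
Critical path = longest path = max(10, 15) = 15

15


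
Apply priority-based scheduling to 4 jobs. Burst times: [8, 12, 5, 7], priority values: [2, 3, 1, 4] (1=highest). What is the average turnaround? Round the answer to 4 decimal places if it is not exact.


Sort by priority (ascending = highest first):
Order: [(1, 5), (2, 8), (3, 12), (4, 7)]
Completion times:
  Priority 1, burst=5, C=5
  Priority 2, burst=8, C=13
  Priority 3, burst=12, C=25
  Priority 4, burst=7, C=32
Average turnaround = 75/4 = 18.75

18.75


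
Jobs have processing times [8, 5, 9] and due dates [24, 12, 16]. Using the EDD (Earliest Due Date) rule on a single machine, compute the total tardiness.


Sort by due date (EDD order): [(5, 12), (9, 16), (8, 24)]
Compute completion times and tardiness:
  Job 1: p=5, d=12, C=5, tardiness=max(0,5-12)=0
  Job 2: p=9, d=16, C=14, tardiness=max(0,14-16)=0
  Job 3: p=8, d=24, C=22, tardiness=max(0,22-24)=0
Total tardiness = 0

0


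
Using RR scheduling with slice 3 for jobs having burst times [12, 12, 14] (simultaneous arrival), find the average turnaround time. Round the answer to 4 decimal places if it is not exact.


Time quantum = 3
Execution trace:
  J1 runs 3 units, time = 3
  J2 runs 3 units, time = 6
  J3 runs 3 units, time = 9
  J1 runs 3 units, time = 12
  J2 runs 3 units, time = 15
  J3 runs 3 units, time = 18
  J1 runs 3 units, time = 21
  J2 runs 3 units, time = 24
  J3 runs 3 units, time = 27
  J1 runs 3 units, time = 30
  J2 runs 3 units, time = 33
  J3 runs 3 units, time = 36
  J3 runs 2 units, time = 38
Finish times: [30, 33, 38]
Average turnaround = 101/3 = 33.6667

33.6667


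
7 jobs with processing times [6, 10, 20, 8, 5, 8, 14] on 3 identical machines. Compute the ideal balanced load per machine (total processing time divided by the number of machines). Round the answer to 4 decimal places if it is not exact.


Total processing time = 6 + 10 + 20 + 8 + 5 + 8 + 14 = 71
Number of machines = 3
Ideal balanced load = 71 / 3 = 23.6667

23.6667


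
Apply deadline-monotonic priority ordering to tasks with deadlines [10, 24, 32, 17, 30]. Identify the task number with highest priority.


Sort tasks by relative deadline (ascending):
  Task 1: deadline = 10
  Task 4: deadline = 17
  Task 2: deadline = 24
  Task 5: deadline = 30
  Task 3: deadline = 32
Priority order (highest first): [1, 4, 2, 5, 3]
Highest priority task = 1

1


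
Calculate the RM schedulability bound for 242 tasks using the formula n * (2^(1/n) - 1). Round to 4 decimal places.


Compute 2^(1/242) = 1.0028683504
Subtract 1: 1.0028683504 - 1 = 0.0028683504
Multiply by n: 242 * 0.0028683504 = 0.6941407968
Round to 4 dp: 0.6941

0.6941


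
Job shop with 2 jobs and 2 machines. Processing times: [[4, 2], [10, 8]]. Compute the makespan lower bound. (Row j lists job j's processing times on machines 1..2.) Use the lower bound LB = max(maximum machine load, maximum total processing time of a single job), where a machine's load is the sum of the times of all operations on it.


Machine loads:
  Machine 1: 4 + 10 = 14
  Machine 2: 2 + 8 = 10
Max machine load = 14
Job totals:
  Job 1: 6
  Job 2: 18
Max job total = 18
Lower bound = max(14, 18) = 18

18


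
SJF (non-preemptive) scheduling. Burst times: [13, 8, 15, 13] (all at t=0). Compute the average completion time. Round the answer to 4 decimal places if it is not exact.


SJF order (ascending): [8, 13, 13, 15]
Completion times:
  Job 1: burst=8, C=8
  Job 2: burst=13, C=21
  Job 3: burst=13, C=34
  Job 4: burst=15, C=49
Average completion = 112/4 = 28.0

28.0


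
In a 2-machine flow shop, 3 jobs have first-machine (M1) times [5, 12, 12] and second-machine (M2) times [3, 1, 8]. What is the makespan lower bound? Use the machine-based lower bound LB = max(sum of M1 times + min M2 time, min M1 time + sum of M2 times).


LB1 = sum(M1 times) + min(M2 times) = 29 + 1 = 30
LB2 = min(M1 times) + sum(M2 times) = 5 + 12 = 17
Lower bound = max(LB1, LB2) = max(30, 17) = 30

30


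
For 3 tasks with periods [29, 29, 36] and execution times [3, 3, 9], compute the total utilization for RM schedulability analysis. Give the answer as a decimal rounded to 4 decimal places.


Compute individual utilizations (exact fractions):
  Task 1: C/T = 3/29 (approx. 0.1034)
  Task 2: C/T = 3/29 (approx. 0.1034)
  Task 3: C/T = 9/36 = 1/4 (approx. 0.25)
Total utilization U = 3/29 + 3/29 + 1/4 = 53/116
Rounded to 4 decimal places: U = 0.4569
RM (Liu & Layland) bound for 3 tasks = 0.779763; compare with U = 53/116 (approx. 0.456897)
U <= bound, so schedulable by RM sufficient condition.

0.4569


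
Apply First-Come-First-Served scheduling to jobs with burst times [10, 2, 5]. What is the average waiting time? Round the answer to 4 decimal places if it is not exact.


FCFS order (as given): [10, 2, 5]
Waiting times:
  Job 1: wait = 0
  Job 2: wait = 10
  Job 3: wait = 12
Sum of waiting times = 22
Average waiting time = 22/3 = 7.3333

7.3333


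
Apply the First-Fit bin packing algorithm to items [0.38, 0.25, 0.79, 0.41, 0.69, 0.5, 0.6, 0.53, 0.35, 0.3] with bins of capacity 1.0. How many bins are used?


Place items sequentially using First-Fit:
  Item 0.38 -> new Bin 1
  Item 0.25 -> Bin 1 (now 0.63)
  Item 0.79 -> new Bin 2
  Item 0.41 -> new Bin 3
  Item 0.69 -> new Bin 4
  Item 0.5 -> Bin 3 (now 0.91)
  Item 0.6 -> new Bin 5
  Item 0.53 -> new Bin 6
  Item 0.35 -> Bin 1 (now 0.98)
  Item 0.3 -> Bin 4 (now 0.99)
Total bins used = 6

6


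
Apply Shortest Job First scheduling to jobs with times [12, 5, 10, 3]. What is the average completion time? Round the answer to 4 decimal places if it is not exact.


SJF order (ascending): [3, 5, 10, 12]
Completion times:
  Job 1: burst=3, C=3
  Job 2: burst=5, C=8
  Job 3: burst=10, C=18
  Job 4: burst=12, C=30
Average completion = 59/4 = 14.75

14.75


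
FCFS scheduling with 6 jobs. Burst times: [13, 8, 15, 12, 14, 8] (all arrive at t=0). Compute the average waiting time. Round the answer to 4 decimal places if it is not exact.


FCFS order (as given): [13, 8, 15, 12, 14, 8]
Waiting times:
  Job 1: wait = 0
  Job 2: wait = 13
  Job 3: wait = 21
  Job 4: wait = 36
  Job 5: wait = 48
  Job 6: wait = 62
Sum of waiting times = 180
Average waiting time = 180/6 = 30.0

30.0


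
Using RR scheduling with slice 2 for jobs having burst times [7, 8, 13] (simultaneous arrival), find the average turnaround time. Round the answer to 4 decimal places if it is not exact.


Time quantum = 2
Execution trace:
  J1 runs 2 units, time = 2
  J2 runs 2 units, time = 4
  J3 runs 2 units, time = 6
  J1 runs 2 units, time = 8
  J2 runs 2 units, time = 10
  J3 runs 2 units, time = 12
  J1 runs 2 units, time = 14
  J2 runs 2 units, time = 16
  J3 runs 2 units, time = 18
  J1 runs 1 units, time = 19
  J2 runs 2 units, time = 21
  J3 runs 2 units, time = 23
  J3 runs 2 units, time = 25
  J3 runs 2 units, time = 27
  J3 runs 1 units, time = 28
Finish times: [19, 21, 28]
Average turnaround = 68/3 = 22.6667

22.6667


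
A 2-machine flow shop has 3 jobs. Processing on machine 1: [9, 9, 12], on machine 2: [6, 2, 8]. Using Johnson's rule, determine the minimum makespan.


Apply Johnson's rule:
  Group 1 (a <= b): []
  Group 2 (a > b): [(3, 12, 8), (1, 9, 6), (2, 9, 2)]
Optimal job order: [3, 1, 2]
Schedule:
  Job 3: M1 done at 12, M2 done at 20
  Job 1: M1 done at 21, M2 done at 27
  Job 2: M1 done at 30, M2 done at 32
Makespan = 32

32


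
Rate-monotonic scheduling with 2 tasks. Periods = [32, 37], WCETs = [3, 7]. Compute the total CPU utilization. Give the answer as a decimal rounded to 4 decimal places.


Compute individual utilizations (exact fractions):
  Task 1: C/T = 3/32 (approx. 0.0938)
  Task 2: C/T = 7/37 (approx. 0.1892)
Total utilization U = 3/32 + 7/37 = 335/1184
Rounded to 4 decimal places: U = 0.2829
RM (Liu & Layland) bound for 2 tasks = 0.828427; compare with U = 335/1184 (approx. 0.282939)
U <= bound, so schedulable by RM sufficient condition.

0.2829


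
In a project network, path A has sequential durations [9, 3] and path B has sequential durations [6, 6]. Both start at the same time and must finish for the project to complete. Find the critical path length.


Path A total = 9 + 3 = 12
Path B total = 6 + 6 = 12
Critical path = longest path = max(12, 12) = 12

12


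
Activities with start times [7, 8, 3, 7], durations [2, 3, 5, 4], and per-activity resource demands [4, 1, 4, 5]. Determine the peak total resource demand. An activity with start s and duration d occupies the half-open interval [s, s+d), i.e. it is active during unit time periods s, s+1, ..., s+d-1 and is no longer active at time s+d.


Each activity i is active on [start_i, start_i + duration_i).
Compute total resource usage per time slot:
  t=0: active resources = [], total = 0
  t=1: active resources = [], total = 0
  t=2: active resources = [], total = 0
  t=3: active resources = [4], total = 4
  t=4: active resources = [4], total = 4
  t=5: active resources = [4], total = 4
  t=6: active resources = [4], total = 4
  t=7: active resources = [4, 4, 5], total = 13
  t=8: active resources = [4, 1, 5], total = 10
  t=9: active resources = [1, 5], total = 6
  t=10: active resources = [1, 5], total = 6
Peak resource demand = 13

13


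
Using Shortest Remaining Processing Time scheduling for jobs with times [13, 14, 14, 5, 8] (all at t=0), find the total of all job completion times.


Since all jobs arrive at t=0, SRPT equals SPT ordering.
SPT order: [5, 8, 13, 14, 14]
Completion times:
  Job 1: p=5, C=5
  Job 2: p=8, C=13
  Job 3: p=13, C=26
  Job 4: p=14, C=40
  Job 5: p=14, C=54
Total completion time = 5 + 13 + 26 + 40 + 54 = 138

138


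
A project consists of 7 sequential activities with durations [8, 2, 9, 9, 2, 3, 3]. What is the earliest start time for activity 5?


Activity 5 starts after activities 1 through 4 complete.
Predecessor durations: [8, 2, 9, 9]
ES = 8 + 2 + 9 + 9 = 28

28


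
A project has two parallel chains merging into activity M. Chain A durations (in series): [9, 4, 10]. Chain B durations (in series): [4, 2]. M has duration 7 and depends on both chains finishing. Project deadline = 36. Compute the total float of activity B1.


Forward pass: ES(B1) = sum of predecessors on chain B = 0
EF = ES + duration = 0 + 4 = 4
Backward pass: LF(M) = deadline = 36; LS(M) = 36 - 7 = 29
LF(B1) = LS(M) - sum(successors on chain B) = 29 - 2 = 27
LS = LF - duration = 27 - 4 = 23
Total float = LS - ES = 23 - 0 = 23

23


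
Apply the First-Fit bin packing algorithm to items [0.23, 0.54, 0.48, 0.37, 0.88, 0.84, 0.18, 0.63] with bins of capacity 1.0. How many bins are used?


Place items sequentially using First-Fit:
  Item 0.23 -> new Bin 1
  Item 0.54 -> Bin 1 (now 0.77)
  Item 0.48 -> new Bin 2
  Item 0.37 -> Bin 2 (now 0.85)
  Item 0.88 -> new Bin 3
  Item 0.84 -> new Bin 4
  Item 0.18 -> Bin 1 (now 0.95)
  Item 0.63 -> new Bin 5
Total bins used = 5

5


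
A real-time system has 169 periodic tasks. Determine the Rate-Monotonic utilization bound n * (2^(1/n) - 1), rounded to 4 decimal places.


Compute 2^(1/169) = 1.0041098851
Subtract 1: 1.0041098851 - 1 = 0.0041098851
Multiply by n: 169 * 0.0041098851 = 0.6945705819
Round to 4 dp: 0.6946

0.6946


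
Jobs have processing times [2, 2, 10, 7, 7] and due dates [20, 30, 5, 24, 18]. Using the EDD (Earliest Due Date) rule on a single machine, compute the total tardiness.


Sort by due date (EDD order): [(10, 5), (7, 18), (2, 20), (7, 24), (2, 30)]
Compute completion times and tardiness:
  Job 1: p=10, d=5, C=10, tardiness=max(0,10-5)=5
  Job 2: p=7, d=18, C=17, tardiness=max(0,17-18)=0
  Job 3: p=2, d=20, C=19, tardiness=max(0,19-20)=0
  Job 4: p=7, d=24, C=26, tardiness=max(0,26-24)=2
  Job 5: p=2, d=30, C=28, tardiness=max(0,28-30)=0
Total tardiness = 7

7


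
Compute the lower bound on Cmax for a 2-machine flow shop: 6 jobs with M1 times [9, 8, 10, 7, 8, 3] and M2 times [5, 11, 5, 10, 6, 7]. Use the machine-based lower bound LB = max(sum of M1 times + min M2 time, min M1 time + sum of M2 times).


LB1 = sum(M1 times) + min(M2 times) = 45 + 5 = 50
LB2 = min(M1 times) + sum(M2 times) = 3 + 44 = 47
Lower bound = max(LB1, LB2) = max(50, 47) = 50

50


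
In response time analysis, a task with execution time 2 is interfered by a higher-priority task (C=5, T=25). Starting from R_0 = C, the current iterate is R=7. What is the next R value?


R_next = C + ceil(R_prev / T_hp) * C_hp
ceil(7 / 25) = ceil(0.28) = 1
Interference = 1 * 5 = 5
R_next = 2 + 5 = 7
R_next = R_prev, so the iteration has converged (response time = 7).

7


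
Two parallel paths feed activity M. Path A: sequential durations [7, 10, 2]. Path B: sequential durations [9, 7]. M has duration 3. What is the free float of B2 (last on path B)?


ES(B2) = sum of predecessors on chain B = 9
EF(B2) = ES + duration = 9 + 7 = 16
Successor of B2 is M. ES(M) = max(sum(A), sum(B)) = max(19, 16) = 19
Free float = ES(successor) - EF(current) = 19 - 16 = 3

3


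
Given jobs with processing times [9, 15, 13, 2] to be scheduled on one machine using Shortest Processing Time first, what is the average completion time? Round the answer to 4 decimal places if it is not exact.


Sort jobs by processing time (SPT order): [2, 9, 13, 15]
Compute completion times sequentially:
  Job 1: processing = 2, completes at 2
  Job 2: processing = 9, completes at 11
  Job 3: processing = 13, completes at 24
  Job 4: processing = 15, completes at 39
Sum of completion times = 76
Average completion time = 76/4 = 19.0

19.0


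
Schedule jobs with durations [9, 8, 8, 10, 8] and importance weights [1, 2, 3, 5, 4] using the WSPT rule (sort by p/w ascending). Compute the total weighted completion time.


Compute p/w ratios and sort ascending (WSPT): [(10, 5), (8, 4), (8, 3), (8, 2), (9, 1)]
Compute weighted completion times:
  Job (p=10,w=5): C=10, w*C=5*10=50
  Job (p=8,w=4): C=18, w*C=4*18=72
  Job (p=8,w=3): C=26, w*C=3*26=78
  Job (p=8,w=2): C=34, w*C=2*34=68
  Job (p=9,w=1): C=43, w*C=1*43=43
Total weighted completion time = 311

311


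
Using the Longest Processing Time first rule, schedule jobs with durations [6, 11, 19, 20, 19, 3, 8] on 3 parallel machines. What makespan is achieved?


Sort jobs in decreasing order (LPT): [20, 19, 19, 11, 8, 6, 3]
Assign each job to the least loaded machine:
  Machine 1: jobs [20, 6, 3], load = 29
  Machine 2: jobs [19, 11], load = 30
  Machine 3: jobs [19, 8], load = 27
Makespan = max load = 30

30


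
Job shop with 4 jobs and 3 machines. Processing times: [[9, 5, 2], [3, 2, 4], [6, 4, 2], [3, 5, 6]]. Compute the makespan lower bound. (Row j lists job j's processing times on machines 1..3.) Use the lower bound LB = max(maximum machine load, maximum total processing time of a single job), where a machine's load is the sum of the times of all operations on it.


Machine loads:
  Machine 1: 9 + 3 + 6 + 3 = 21
  Machine 2: 5 + 2 + 4 + 5 = 16
  Machine 3: 2 + 4 + 2 + 6 = 14
Max machine load = 21
Job totals:
  Job 1: 16
  Job 2: 9
  Job 3: 12
  Job 4: 14
Max job total = 16
Lower bound = max(21, 16) = 21

21


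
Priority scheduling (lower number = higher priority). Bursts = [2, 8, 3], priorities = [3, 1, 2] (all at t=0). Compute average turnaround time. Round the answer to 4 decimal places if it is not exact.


Sort by priority (ascending = highest first):
Order: [(1, 8), (2, 3), (3, 2)]
Completion times:
  Priority 1, burst=8, C=8
  Priority 2, burst=3, C=11
  Priority 3, burst=2, C=13
Average turnaround = 32/3 = 10.6667

10.6667


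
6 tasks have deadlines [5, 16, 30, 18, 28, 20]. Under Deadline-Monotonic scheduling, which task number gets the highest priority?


Sort tasks by relative deadline (ascending):
  Task 1: deadline = 5
  Task 2: deadline = 16
  Task 4: deadline = 18
  Task 6: deadline = 20
  Task 5: deadline = 28
  Task 3: deadline = 30
Priority order (highest first): [1, 2, 4, 6, 5, 3]
Highest priority task = 1

1


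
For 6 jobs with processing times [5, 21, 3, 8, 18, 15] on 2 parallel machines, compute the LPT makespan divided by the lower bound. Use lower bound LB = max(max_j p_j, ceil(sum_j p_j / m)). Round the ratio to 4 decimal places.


LPT order: [21, 18, 15, 8, 5, 3]
Machine loads after assignment: [34, 36]
LPT makespan = 36
Lower bound = max(max_job, ceil(total/2)) = max(21, 35) = 35
Ratio = 36 / 35 = 1.0286

1.0286


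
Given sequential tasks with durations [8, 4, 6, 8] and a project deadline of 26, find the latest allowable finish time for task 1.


LF(activity 1) = deadline - sum of successor durations
Successors: activities 2 through 4 with durations [4, 6, 8]
Sum of successor durations = 18
LF = 26 - 18 = 8

8


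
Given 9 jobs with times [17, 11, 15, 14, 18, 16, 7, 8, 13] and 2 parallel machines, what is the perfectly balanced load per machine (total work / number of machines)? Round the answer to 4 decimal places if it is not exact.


Total processing time = 17 + 11 + 15 + 14 + 18 + 16 + 7 + 8 + 13 = 119
Number of machines = 2
Ideal balanced load = 119 / 2 = 59.5

59.5


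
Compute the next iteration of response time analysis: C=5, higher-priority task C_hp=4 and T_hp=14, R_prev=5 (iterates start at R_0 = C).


R_next = C + ceil(R_prev / T_hp) * C_hp
ceil(5 / 14) = ceil(0.3571) = 1
Interference = 1 * 4 = 4
R_next = 5 + 4 = 9

9


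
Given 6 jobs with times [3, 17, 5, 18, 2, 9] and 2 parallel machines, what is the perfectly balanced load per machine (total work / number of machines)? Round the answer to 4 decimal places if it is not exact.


Total processing time = 3 + 17 + 5 + 18 + 2 + 9 = 54
Number of machines = 2
Ideal balanced load = 54 / 2 = 27.0

27.0


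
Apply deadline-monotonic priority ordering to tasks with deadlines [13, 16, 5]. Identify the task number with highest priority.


Sort tasks by relative deadline (ascending):
  Task 3: deadline = 5
  Task 1: deadline = 13
  Task 2: deadline = 16
Priority order (highest first): [3, 1, 2]
Highest priority task = 3

3


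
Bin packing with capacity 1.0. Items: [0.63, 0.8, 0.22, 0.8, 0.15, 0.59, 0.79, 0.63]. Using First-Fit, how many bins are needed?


Place items sequentially using First-Fit:
  Item 0.63 -> new Bin 1
  Item 0.8 -> new Bin 2
  Item 0.22 -> Bin 1 (now 0.85)
  Item 0.8 -> new Bin 3
  Item 0.15 -> Bin 1 (now 1.0)
  Item 0.59 -> new Bin 4
  Item 0.79 -> new Bin 5
  Item 0.63 -> new Bin 6
Total bins used = 6

6


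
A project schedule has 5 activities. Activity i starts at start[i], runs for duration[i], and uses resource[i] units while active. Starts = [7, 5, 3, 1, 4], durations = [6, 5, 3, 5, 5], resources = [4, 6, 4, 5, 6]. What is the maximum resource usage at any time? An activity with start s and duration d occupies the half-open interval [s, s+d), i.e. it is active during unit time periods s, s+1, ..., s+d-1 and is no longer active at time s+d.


Each activity i is active on [start_i, start_i + duration_i).
Compute total resource usage per time slot:
  t=0: active resources = [], total = 0
  t=1: active resources = [5], total = 5
  t=2: active resources = [5], total = 5
  t=3: active resources = [4, 5], total = 9
  t=4: active resources = [4, 5, 6], total = 15
  t=5: active resources = [6, 4, 5, 6], total = 21
  t=6: active resources = [6, 6], total = 12
  t=7: active resources = [4, 6, 6], total = 16
  t=8: active resources = [4, 6, 6], total = 16
  t=9: active resources = [4, 6], total = 10
  t=10: active resources = [4], total = 4
  t=11: active resources = [4], total = 4
  t=12: active resources = [4], total = 4
Peak resource demand = 21

21


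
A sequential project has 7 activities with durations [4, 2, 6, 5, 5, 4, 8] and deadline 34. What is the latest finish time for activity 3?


LF(activity 3) = deadline - sum of successor durations
Successors: activities 4 through 7 with durations [5, 5, 4, 8]
Sum of successor durations = 22
LF = 34 - 22 = 12

12


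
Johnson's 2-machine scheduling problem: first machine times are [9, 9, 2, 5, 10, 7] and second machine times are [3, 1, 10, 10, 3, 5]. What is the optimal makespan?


Apply Johnson's rule:
  Group 1 (a <= b): [(3, 2, 10), (4, 5, 10)]
  Group 2 (a > b): [(6, 7, 5), (1, 9, 3), (5, 10, 3), (2, 9, 1)]
Optimal job order: [3, 4, 6, 1, 5, 2]
Schedule:
  Job 3: M1 done at 2, M2 done at 12
  Job 4: M1 done at 7, M2 done at 22
  Job 6: M1 done at 14, M2 done at 27
  Job 1: M1 done at 23, M2 done at 30
  Job 5: M1 done at 33, M2 done at 36
  Job 2: M1 done at 42, M2 done at 43
Makespan = 43

43


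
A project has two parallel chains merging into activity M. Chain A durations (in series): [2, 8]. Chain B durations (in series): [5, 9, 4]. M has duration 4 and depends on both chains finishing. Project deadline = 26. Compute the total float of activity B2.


Forward pass: ES(B2) = sum of predecessors on chain B = 5
EF = ES + duration = 5 + 9 = 14
Backward pass: LF(M) = deadline = 26; LS(M) = 26 - 4 = 22
LF(B2) = LS(M) - sum(successors on chain B) = 22 - 4 = 18
LS = LF - duration = 18 - 9 = 9
Total float = LS - ES = 9 - 5 = 4

4


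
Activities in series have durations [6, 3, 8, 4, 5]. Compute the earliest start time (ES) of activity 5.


Activity 5 starts after activities 1 through 4 complete.
Predecessor durations: [6, 3, 8, 4]
ES = 6 + 3 + 8 + 4 = 21

21


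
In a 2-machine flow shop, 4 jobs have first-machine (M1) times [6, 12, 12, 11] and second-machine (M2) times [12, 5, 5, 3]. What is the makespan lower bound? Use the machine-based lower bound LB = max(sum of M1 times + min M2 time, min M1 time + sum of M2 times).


LB1 = sum(M1 times) + min(M2 times) = 41 + 3 = 44
LB2 = min(M1 times) + sum(M2 times) = 6 + 25 = 31
Lower bound = max(LB1, LB2) = max(44, 31) = 44

44


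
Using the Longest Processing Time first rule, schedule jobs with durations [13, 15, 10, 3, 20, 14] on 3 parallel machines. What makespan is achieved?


Sort jobs in decreasing order (LPT): [20, 15, 14, 13, 10, 3]
Assign each job to the least loaded machine:
  Machine 1: jobs [20, 3], load = 23
  Machine 2: jobs [15, 10], load = 25
  Machine 3: jobs [14, 13], load = 27
Makespan = max load = 27

27


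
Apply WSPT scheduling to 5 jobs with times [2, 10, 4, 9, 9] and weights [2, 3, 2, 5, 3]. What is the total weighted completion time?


Compute p/w ratios and sort ascending (WSPT): [(2, 2), (9, 5), (4, 2), (9, 3), (10, 3)]
Compute weighted completion times:
  Job (p=2,w=2): C=2, w*C=2*2=4
  Job (p=9,w=5): C=11, w*C=5*11=55
  Job (p=4,w=2): C=15, w*C=2*15=30
  Job (p=9,w=3): C=24, w*C=3*24=72
  Job (p=10,w=3): C=34, w*C=3*34=102
Total weighted completion time = 263

263


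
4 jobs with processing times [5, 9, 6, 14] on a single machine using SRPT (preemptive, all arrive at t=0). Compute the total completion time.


Since all jobs arrive at t=0, SRPT equals SPT ordering.
SPT order: [5, 6, 9, 14]
Completion times:
  Job 1: p=5, C=5
  Job 2: p=6, C=11
  Job 3: p=9, C=20
  Job 4: p=14, C=34
Total completion time = 5 + 11 + 20 + 34 = 70

70


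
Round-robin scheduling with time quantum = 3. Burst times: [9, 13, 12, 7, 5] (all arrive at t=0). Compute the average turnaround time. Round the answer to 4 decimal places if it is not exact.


Time quantum = 3
Execution trace:
  J1 runs 3 units, time = 3
  J2 runs 3 units, time = 6
  J3 runs 3 units, time = 9
  J4 runs 3 units, time = 12
  J5 runs 3 units, time = 15
  J1 runs 3 units, time = 18
  J2 runs 3 units, time = 21
  J3 runs 3 units, time = 24
  J4 runs 3 units, time = 27
  J5 runs 2 units, time = 29
  J1 runs 3 units, time = 32
  J2 runs 3 units, time = 35
  J3 runs 3 units, time = 38
  J4 runs 1 units, time = 39
  J2 runs 3 units, time = 42
  J3 runs 3 units, time = 45
  J2 runs 1 units, time = 46
Finish times: [32, 46, 45, 39, 29]
Average turnaround = 191/5 = 38.2

38.2


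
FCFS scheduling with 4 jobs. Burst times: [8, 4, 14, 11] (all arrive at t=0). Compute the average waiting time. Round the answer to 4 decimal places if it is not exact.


FCFS order (as given): [8, 4, 14, 11]
Waiting times:
  Job 1: wait = 0
  Job 2: wait = 8
  Job 3: wait = 12
  Job 4: wait = 26
Sum of waiting times = 46
Average waiting time = 46/4 = 11.5

11.5


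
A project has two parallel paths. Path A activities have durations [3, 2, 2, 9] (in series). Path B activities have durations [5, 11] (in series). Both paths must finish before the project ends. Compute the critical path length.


Path A total = 3 + 2 + 2 + 9 = 16
Path B total = 5 + 11 = 16
Critical path = longest path = max(16, 16) = 16

16


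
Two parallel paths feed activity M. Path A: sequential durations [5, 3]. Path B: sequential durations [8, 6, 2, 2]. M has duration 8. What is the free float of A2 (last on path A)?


ES(A2) = sum of predecessors on chain A = 5
EF(A2) = ES + duration = 5 + 3 = 8
Successor of A2 is M. ES(M) = max(sum(A), sum(B)) = max(8, 18) = 18
Free float = ES(successor) - EF(current) = 18 - 8 = 10

10


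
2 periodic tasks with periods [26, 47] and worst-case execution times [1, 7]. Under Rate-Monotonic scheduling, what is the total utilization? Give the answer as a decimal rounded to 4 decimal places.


Compute individual utilizations (exact fractions):
  Task 1: C/T = 1/26 (approx. 0.0385)
  Task 2: C/T = 7/47 (approx. 0.1489)
Total utilization U = 1/26 + 7/47 = 229/1222
Rounded to 4 decimal places: U = 0.1874
RM (Liu & Layland) bound for 2 tasks = 0.828427; compare with U = 229/1222 (approx. 0.187398)
U <= bound, so schedulable by RM sufficient condition.

0.1874


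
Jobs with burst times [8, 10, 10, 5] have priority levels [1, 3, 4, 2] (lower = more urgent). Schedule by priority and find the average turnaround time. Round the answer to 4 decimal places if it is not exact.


Sort by priority (ascending = highest first):
Order: [(1, 8), (2, 5), (3, 10), (4, 10)]
Completion times:
  Priority 1, burst=8, C=8
  Priority 2, burst=5, C=13
  Priority 3, burst=10, C=23
  Priority 4, burst=10, C=33
Average turnaround = 77/4 = 19.25

19.25


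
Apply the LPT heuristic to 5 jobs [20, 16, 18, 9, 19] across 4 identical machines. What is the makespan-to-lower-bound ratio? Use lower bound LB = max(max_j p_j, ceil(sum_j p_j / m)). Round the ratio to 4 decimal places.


LPT order: [20, 19, 18, 16, 9]
Machine loads after assignment: [20, 19, 18, 25]
LPT makespan = 25
Lower bound = max(max_job, ceil(total/4)) = max(20, 21) = 21
Ratio = 25 / 21 = 1.1905

1.1905


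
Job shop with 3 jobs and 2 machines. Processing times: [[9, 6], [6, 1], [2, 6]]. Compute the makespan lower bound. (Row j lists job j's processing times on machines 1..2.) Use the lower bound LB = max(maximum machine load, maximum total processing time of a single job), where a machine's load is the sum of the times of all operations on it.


Machine loads:
  Machine 1: 9 + 6 + 2 = 17
  Machine 2: 6 + 1 + 6 = 13
Max machine load = 17
Job totals:
  Job 1: 15
  Job 2: 7
  Job 3: 8
Max job total = 15
Lower bound = max(17, 15) = 17

17


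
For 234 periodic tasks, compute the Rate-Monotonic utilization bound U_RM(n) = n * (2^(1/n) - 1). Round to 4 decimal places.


Compute 2^(1/234) = 1.0029665590
Subtract 1: 1.0029665590 - 1 = 0.0029665590
Multiply by n: 234 * 0.0029665590 = 0.6941748060
Round to 4 dp: 0.6942

0.6942


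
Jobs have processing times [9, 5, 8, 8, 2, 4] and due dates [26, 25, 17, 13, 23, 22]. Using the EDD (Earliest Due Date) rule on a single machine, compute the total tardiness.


Sort by due date (EDD order): [(8, 13), (8, 17), (4, 22), (2, 23), (5, 25), (9, 26)]
Compute completion times and tardiness:
  Job 1: p=8, d=13, C=8, tardiness=max(0,8-13)=0
  Job 2: p=8, d=17, C=16, tardiness=max(0,16-17)=0
  Job 3: p=4, d=22, C=20, tardiness=max(0,20-22)=0
  Job 4: p=2, d=23, C=22, tardiness=max(0,22-23)=0
  Job 5: p=5, d=25, C=27, tardiness=max(0,27-25)=2
  Job 6: p=9, d=26, C=36, tardiness=max(0,36-26)=10
Total tardiness = 12

12


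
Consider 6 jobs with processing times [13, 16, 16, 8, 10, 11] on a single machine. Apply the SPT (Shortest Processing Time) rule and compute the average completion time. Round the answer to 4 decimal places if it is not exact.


Sort jobs by processing time (SPT order): [8, 10, 11, 13, 16, 16]
Compute completion times sequentially:
  Job 1: processing = 8, completes at 8
  Job 2: processing = 10, completes at 18
  Job 3: processing = 11, completes at 29
  Job 4: processing = 13, completes at 42
  Job 5: processing = 16, completes at 58
  Job 6: processing = 16, completes at 74
Sum of completion times = 229
Average completion time = 229/6 = 38.1667

38.1667


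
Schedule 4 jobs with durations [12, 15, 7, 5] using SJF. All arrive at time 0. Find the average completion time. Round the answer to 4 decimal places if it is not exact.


SJF order (ascending): [5, 7, 12, 15]
Completion times:
  Job 1: burst=5, C=5
  Job 2: burst=7, C=12
  Job 3: burst=12, C=24
  Job 4: burst=15, C=39
Average completion = 80/4 = 20.0

20.0


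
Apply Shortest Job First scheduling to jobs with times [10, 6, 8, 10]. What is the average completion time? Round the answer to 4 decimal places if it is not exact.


SJF order (ascending): [6, 8, 10, 10]
Completion times:
  Job 1: burst=6, C=6
  Job 2: burst=8, C=14
  Job 3: burst=10, C=24
  Job 4: burst=10, C=34
Average completion = 78/4 = 19.5

19.5


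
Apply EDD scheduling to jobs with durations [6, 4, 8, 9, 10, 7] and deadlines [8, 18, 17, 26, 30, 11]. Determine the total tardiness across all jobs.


Sort by due date (EDD order): [(6, 8), (7, 11), (8, 17), (4, 18), (9, 26), (10, 30)]
Compute completion times and tardiness:
  Job 1: p=6, d=8, C=6, tardiness=max(0,6-8)=0
  Job 2: p=7, d=11, C=13, tardiness=max(0,13-11)=2
  Job 3: p=8, d=17, C=21, tardiness=max(0,21-17)=4
  Job 4: p=4, d=18, C=25, tardiness=max(0,25-18)=7
  Job 5: p=9, d=26, C=34, tardiness=max(0,34-26)=8
  Job 6: p=10, d=30, C=44, tardiness=max(0,44-30)=14
Total tardiness = 35

35


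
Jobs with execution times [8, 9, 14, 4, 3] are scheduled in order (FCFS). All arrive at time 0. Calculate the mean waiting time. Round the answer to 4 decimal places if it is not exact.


FCFS order (as given): [8, 9, 14, 4, 3]
Waiting times:
  Job 1: wait = 0
  Job 2: wait = 8
  Job 3: wait = 17
  Job 4: wait = 31
  Job 5: wait = 35
Sum of waiting times = 91
Average waiting time = 91/5 = 18.2

18.2


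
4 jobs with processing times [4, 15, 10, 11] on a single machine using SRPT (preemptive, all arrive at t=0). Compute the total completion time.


Since all jobs arrive at t=0, SRPT equals SPT ordering.
SPT order: [4, 10, 11, 15]
Completion times:
  Job 1: p=4, C=4
  Job 2: p=10, C=14
  Job 3: p=11, C=25
  Job 4: p=15, C=40
Total completion time = 4 + 14 + 25 + 40 = 83

83


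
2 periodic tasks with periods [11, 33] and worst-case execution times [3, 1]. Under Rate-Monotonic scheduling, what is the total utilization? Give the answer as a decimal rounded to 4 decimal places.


Compute individual utilizations (exact fractions):
  Task 1: C/T = 3/11 (approx. 0.2727)
  Task 2: C/T = 1/33 (approx. 0.0303)
Total utilization U = 3/11 + 1/33 = 10/33
Rounded to 4 decimal places: U = 0.3030
RM (Liu & Layland) bound for 2 tasks = 0.828427; compare with U = 10/33 (approx. 0.303030)
U <= bound, so schedulable by RM sufficient condition.

0.3030
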